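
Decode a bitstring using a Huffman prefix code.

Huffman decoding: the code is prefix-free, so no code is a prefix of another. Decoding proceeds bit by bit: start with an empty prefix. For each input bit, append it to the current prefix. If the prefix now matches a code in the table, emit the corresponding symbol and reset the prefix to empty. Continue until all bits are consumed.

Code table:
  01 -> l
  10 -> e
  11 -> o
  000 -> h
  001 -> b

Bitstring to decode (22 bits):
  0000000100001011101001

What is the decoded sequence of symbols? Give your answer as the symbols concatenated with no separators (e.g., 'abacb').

Bit 0: prefix='0' (no match yet)
Bit 1: prefix='00' (no match yet)
Bit 2: prefix='000' -> emit 'h', reset
Bit 3: prefix='0' (no match yet)
Bit 4: prefix='00' (no match yet)
Bit 5: prefix='000' -> emit 'h', reset
Bit 6: prefix='0' (no match yet)
Bit 7: prefix='01' -> emit 'l', reset
Bit 8: prefix='0' (no match yet)
Bit 9: prefix='00' (no match yet)
Bit 10: prefix='000' -> emit 'h', reset
Bit 11: prefix='0' (no match yet)
Bit 12: prefix='01' -> emit 'l', reset
Bit 13: prefix='0' (no match yet)
Bit 14: prefix='01' -> emit 'l', reset
Bit 15: prefix='1' (no match yet)
Bit 16: prefix='11' -> emit 'o', reset
Bit 17: prefix='0' (no match yet)
Bit 18: prefix='01' -> emit 'l', reset
Bit 19: prefix='0' (no match yet)
Bit 20: prefix='00' (no match yet)
Bit 21: prefix='001' -> emit 'b', reset

Answer: hhlhllolb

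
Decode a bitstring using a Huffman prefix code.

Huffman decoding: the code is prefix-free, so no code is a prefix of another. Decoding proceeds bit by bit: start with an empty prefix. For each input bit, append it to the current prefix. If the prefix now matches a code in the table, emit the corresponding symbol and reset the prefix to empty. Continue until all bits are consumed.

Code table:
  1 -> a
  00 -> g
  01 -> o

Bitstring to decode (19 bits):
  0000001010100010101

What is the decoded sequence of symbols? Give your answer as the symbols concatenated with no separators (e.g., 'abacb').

Answer: gggaoogooo

Derivation:
Bit 0: prefix='0' (no match yet)
Bit 1: prefix='00' -> emit 'g', reset
Bit 2: prefix='0' (no match yet)
Bit 3: prefix='00' -> emit 'g', reset
Bit 4: prefix='0' (no match yet)
Bit 5: prefix='00' -> emit 'g', reset
Bit 6: prefix='1' -> emit 'a', reset
Bit 7: prefix='0' (no match yet)
Bit 8: prefix='01' -> emit 'o', reset
Bit 9: prefix='0' (no match yet)
Bit 10: prefix='01' -> emit 'o', reset
Bit 11: prefix='0' (no match yet)
Bit 12: prefix='00' -> emit 'g', reset
Bit 13: prefix='0' (no match yet)
Bit 14: prefix='01' -> emit 'o', reset
Bit 15: prefix='0' (no match yet)
Bit 16: prefix='01' -> emit 'o', reset
Bit 17: prefix='0' (no match yet)
Bit 18: prefix='01' -> emit 'o', reset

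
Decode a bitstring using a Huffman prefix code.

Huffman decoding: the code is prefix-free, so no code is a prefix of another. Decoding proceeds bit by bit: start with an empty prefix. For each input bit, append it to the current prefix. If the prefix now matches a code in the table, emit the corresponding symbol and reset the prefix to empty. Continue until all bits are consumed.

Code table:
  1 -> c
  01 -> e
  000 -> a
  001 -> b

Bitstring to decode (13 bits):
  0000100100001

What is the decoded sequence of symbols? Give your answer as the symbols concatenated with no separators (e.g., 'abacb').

Answer: aebae

Derivation:
Bit 0: prefix='0' (no match yet)
Bit 1: prefix='00' (no match yet)
Bit 2: prefix='000' -> emit 'a', reset
Bit 3: prefix='0' (no match yet)
Bit 4: prefix='01' -> emit 'e', reset
Bit 5: prefix='0' (no match yet)
Bit 6: prefix='00' (no match yet)
Bit 7: prefix='001' -> emit 'b', reset
Bit 8: prefix='0' (no match yet)
Bit 9: prefix='00' (no match yet)
Bit 10: prefix='000' -> emit 'a', reset
Bit 11: prefix='0' (no match yet)
Bit 12: prefix='01' -> emit 'e', reset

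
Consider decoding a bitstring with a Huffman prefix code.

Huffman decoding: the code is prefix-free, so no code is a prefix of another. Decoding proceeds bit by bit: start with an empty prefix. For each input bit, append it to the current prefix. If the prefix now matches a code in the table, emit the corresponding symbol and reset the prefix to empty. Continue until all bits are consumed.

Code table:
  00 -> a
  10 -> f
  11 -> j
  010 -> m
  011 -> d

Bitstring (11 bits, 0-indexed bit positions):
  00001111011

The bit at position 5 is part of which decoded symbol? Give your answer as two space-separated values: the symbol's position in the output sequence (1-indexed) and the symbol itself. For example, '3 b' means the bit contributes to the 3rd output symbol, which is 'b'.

Bit 0: prefix='0' (no match yet)
Bit 1: prefix='00' -> emit 'a', reset
Bit 2: prefix='0' (no match yet)
Bit 3: prefix='00' -> emit 'a', reset
Bit 4: prefix='1' (no match yet)
Bit 5: prefix='11' -> emit 'j', reset
Bit 6: prefix='1' (no match yet)
Bit 7: prefix='11' -> emit 'j', reset
Bit 8: prefix='0' (no match yet)
Bit 9: prefix='01' (no match yet)

Answer: 3 j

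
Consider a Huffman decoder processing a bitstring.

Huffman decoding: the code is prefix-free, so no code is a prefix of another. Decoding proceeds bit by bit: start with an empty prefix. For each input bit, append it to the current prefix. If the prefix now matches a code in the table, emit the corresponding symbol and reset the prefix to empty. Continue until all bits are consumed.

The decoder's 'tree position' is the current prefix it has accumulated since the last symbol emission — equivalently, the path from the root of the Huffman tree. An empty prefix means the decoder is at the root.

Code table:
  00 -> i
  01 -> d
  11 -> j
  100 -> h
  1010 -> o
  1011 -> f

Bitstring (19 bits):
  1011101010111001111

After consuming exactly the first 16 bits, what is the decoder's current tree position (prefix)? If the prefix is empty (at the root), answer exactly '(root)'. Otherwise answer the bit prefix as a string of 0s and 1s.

Answer: 1

Derivation:
Bit 0: prefix='1' (no match yet)
Bit 1: prefix='10' (no match yet)
Bit 2: prefix='101' (no match yet)
Bit 3: prefix='1011' -> emit 'f', reset
Bit 4: prefix='1' (no match yet)
Bit 5: prefix='10' (no match yet)
Bit 6: prefix='101' (no match yet)
Bit 7: prefix='1010' -> emit 'o', reset
Bit 8: prefix='1' (no match yet)
Bit 9: prefix='10' (no match yet)
Bit 10: prefix='101' (no match yet)
Bit 11: prefix='1011' -> emit 'f', reset
Bit 12: prefix='1' (no match yet)
Bit 13: prefix='10' (no match yet)
Bit 14: prefix='100' -> emit 'h', reset
Bit 15: prefix='1' (no match yet)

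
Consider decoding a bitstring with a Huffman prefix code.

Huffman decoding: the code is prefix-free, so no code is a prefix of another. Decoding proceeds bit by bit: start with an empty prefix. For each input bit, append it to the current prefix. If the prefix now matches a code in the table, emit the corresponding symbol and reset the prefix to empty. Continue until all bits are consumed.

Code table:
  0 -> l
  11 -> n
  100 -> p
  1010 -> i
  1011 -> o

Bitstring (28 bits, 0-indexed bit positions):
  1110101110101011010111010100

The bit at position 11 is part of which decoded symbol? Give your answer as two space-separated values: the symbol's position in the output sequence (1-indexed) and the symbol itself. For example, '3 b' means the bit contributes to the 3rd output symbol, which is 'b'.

Bit 0: prefix='1' (no match yet)
Bit 1: prefix='11' -> emit 'n', reset
Bit 2: prefix='1' (no match yet)
Bit 3: prefix='10' (no match yet)
Bit 4: prefix='101' (no match yet)
Bit 5: prefix='1010' -> emit 'i', reset
Bit 6: prefix='1' (no match yet)
Bit 7: prefix='11' -> emit 'n', reset
Bit 8: prefix='1' (no match yet)
Bit 9: prefix='10' (no match yet)
Bit 10: prefix='101' (no match yet)
Bit 11: prefix='1010' -> emit 'i', reset
Bit 12: prefix='1' (no match yet)
Bit 13: prefix='10' (no match yet)
Bit 14: prefix='101' (no match yet)
Bit 15: prefix='1011' -> emit 'o', reset

Answer: 4 i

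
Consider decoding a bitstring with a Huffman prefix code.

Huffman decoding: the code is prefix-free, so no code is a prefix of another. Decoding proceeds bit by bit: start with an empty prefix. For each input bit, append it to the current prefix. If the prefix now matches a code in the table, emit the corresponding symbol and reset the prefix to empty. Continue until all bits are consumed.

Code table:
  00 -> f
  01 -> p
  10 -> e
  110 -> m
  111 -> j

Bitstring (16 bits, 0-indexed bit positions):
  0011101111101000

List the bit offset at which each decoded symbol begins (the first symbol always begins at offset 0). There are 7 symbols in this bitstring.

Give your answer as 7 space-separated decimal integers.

Bit 0: prefix='0' (no match yet)
Bit 1: prefix='00' -> emit 'f', reset
Bit 2: prefix='1' (no match yet)
Bit 3: prefix='11' (no match yet)
Bit 4: prefix='111' -> emit 'j', reset
Bit 5: prefix='0' (no match yet)
Bit 6: prefix='01' -> emit 'p', reset
Bit 7: prefix='1' (no match yet)
Bit 8: prefix='11' (no match yet)
Bit 9: prefix='111' -> emit 'j', reset
Bit 10: prefix='1' (no match yet)
Bit 11: prefix='10' -> emit 'e', reset
Bit 12: prefix='1' (no match yet)
Bit 13: prefix='10' -> emit 'e', reset
Bit 14: prefix='0' (no match yet)
Bit 15: prefix='00' -> emit 'f', reset

Answer: 0 2 5 7 10 12 14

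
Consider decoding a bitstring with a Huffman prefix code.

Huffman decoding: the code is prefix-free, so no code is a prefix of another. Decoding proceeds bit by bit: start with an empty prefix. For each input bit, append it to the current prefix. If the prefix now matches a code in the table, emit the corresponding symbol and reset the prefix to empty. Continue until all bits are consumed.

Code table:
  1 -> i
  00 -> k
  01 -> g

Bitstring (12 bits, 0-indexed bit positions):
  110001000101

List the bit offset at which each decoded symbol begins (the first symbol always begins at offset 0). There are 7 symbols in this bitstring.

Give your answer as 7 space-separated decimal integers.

Bit 0: prefix='1' -> emit 'i', reset
Bit 1: prefix='1' -> emit 'i', reset
Bit 2: prefix='0' (no match yet)
Bit 3: prefix='00' -> emit 'k', reset
Bit 4: prefix='0' (no match yet)
Bit 5: prefix='01' -> emit 'g', reset
Bit 6: prefix='0' (no match yet)
Bit 7: prefix='00' -> emit 'k', reset
Bit 8: prefix='0' (no match yet)
Bit 9: prefix='01' -> emit 'g', reset
Bit 10: prefix='0' (no match yet)
Bit 11: prefix='01' -> emit 'g', reset

Answer: 0 1 2 4 6 8 10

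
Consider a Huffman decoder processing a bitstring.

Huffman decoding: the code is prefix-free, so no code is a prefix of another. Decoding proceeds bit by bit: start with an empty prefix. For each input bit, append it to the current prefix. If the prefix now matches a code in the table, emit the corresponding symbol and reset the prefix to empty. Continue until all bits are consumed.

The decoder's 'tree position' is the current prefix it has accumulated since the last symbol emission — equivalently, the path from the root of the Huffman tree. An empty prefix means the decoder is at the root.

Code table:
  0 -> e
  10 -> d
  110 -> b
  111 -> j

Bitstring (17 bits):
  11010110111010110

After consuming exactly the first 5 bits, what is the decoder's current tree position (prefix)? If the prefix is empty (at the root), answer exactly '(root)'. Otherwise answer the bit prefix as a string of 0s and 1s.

Answer: (root)

Derivation:
Bit 0: prefix='1' (no match yet)
Bit 1: prefix='11' (no match yet)
Bit 2: prefix='110' -> emit 'b', reset
Bit 3: prefix='1' (no match yet)
Bit 4: prefix='10' -> emit 'd', reset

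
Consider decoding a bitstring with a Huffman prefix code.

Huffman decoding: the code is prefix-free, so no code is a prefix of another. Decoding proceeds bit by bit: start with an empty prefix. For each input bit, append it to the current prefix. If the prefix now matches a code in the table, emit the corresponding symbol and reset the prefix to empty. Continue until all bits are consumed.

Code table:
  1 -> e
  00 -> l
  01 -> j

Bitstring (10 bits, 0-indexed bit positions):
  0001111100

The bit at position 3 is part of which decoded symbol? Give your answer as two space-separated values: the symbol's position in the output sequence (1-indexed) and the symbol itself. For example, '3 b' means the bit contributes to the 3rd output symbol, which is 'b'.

Bit 0: prefix='0' (no match yet)
Bit 1: prefix='00' -> emit 'l', reset
Bit 2: prefix='0' (no match yet)
Bit 3: prefix='01' -> emit 'j', reset
Bit 4: prefix='1' -> emit 'e', reset
Bit 5: prefix='1' -> emit 'e', reset
Bit 6: prefix='1' -> emit 'e', reset
Bit 7: prefix='1' -> emit 'e', reset

Answer: 2 j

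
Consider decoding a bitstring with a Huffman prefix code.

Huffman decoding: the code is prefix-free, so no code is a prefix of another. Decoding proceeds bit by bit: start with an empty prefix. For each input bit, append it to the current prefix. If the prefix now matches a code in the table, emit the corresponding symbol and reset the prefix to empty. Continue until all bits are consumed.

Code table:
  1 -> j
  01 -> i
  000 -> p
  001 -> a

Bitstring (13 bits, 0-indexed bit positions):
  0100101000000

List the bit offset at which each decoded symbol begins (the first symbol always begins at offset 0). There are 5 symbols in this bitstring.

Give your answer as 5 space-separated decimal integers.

Answer: 0 2 5 7 10

Derivation:
Bit 0: prefix='0' (no match yet)
Bit 1: prefix='01' -> emit 'i', reset
Bit 2: prefix='0' (no match yet)
Bit 3: prefix='00' (no match yet)
Bit 4: prefix='001' -> emit 'a', reset
Bit 5: prefix='0' (no match yet)
Bit 6: prefix='01' -> emit 'i', reset
Bit 7: prefix='0' (no match yet)
Bit 8: prefix='00' (no match yet)
Bit 9: prefix='000' -> emit 'p', reset
Bit 10: prefix='0' (no match yet)
Bit 11: prefix='00' (no match yet)
Bit 12: prefix='000' -> emit 'p', reset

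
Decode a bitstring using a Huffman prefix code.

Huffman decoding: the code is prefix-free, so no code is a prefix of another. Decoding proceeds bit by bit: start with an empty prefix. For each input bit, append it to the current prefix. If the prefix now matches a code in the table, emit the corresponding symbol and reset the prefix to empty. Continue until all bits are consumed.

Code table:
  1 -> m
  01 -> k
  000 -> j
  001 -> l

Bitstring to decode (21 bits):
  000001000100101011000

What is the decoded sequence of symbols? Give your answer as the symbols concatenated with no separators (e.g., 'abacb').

Answer: jljmlkkmj

Derivation:
Bit 0: prefix='0' (no match yet)
Bit 1: prefix='00' (no match yet)
Bit 2: prefix='000' -> emit 'j', reset
Bit 3: prefix='0' (no match yet)
Bit 4: prefix='00' (no match yet)
Bit 5: prefix='001' -> emit 'l', reset
Bit 6: prefix='0' (no match yet)
Bit 7: prefix='00' (no match yet)
Bit 8: prefix='000' -> emit 'j', reset
Bit 9: prefix='1' -> emit 'm', reset
Bit 10: prefix='0' (no match yet)
Bit 11: prefix='00' (no match yet)
Bit 12: prefix='001' -> emit 'l', reset
Bit 13: prefix='0' (no match yet)
Bit 14: prefix='01' -> emit 'k', reset
Bit 15: prefix='0' (no match yet)
Bit 16: prefix='01' -> emit 'k', reset
Bit 17: prefix='1' -> emit 'm', reset
Bit 18: prefix='0' (no match yet)
Bit 19: prefix='00' (no match yet)
Bit 20: prefix='000' -> emit 'j', reset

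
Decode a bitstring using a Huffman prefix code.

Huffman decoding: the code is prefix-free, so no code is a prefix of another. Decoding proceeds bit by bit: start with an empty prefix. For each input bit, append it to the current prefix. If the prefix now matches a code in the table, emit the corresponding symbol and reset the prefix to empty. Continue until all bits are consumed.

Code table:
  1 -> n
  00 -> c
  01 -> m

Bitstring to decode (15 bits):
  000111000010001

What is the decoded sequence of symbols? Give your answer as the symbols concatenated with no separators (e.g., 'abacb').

Bit 0: prefix='0' (no match yet)
Bit 1: prefix='00' -> emit 'c', reset
Bit 2: prefix='0' (no match yet)
Bit 3: prefix='01' -> emit 'm', reset
Bit 4: prefix='1' -> emit 'n', reset
Bit 5: prefix='1' -> emit 'n', reset
Bit 6: prefix='0' (no match yet)
Bit 7: prefix='00' -> emit 'c', reset
Bit 8: prefix='0' (no match yet)
Bit 9: prefix='00' -> emit 'c', reset
Bit 10: prefix='1' -> emit 'n', reset
Bit 11: prefix='0' (no match yet)
Bit 12: prefix='00' -> emit 'c', reset
Bit 13: prefix='0' (no match yet)
Bit 14: prefix='01' -> emit 'm', reset

Answer: cmnnccncm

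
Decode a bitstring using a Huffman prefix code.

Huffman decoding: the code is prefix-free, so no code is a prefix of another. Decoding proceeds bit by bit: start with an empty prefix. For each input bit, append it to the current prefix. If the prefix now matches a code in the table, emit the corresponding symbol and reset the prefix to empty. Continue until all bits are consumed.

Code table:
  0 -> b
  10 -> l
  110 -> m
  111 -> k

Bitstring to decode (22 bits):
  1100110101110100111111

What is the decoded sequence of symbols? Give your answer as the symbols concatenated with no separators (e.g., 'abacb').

Bit 0: prefix='1' (no match yet)
Bit 1: prefix='11' (no match yet)
Bit 2: prefix='110' -> emit 'm', reset
Bit 3: prefix='0' -> emit 'b', reset
Bit 4: prefix='1' (no match yet)
Bit 5: prefix='11' (no match yet)
Bit 6: prefix='110' -> emit 'm', reset
Bit 7: prefix='1' (no match yet)
Bit 8: prefix='10' -> emit 'l', reset
Bit 9: prefix='1' (no match yet)
Bit 10: prefix='11' (no match yet)
Bit 11: prefix='111' -> emit 'k', reset
Bit 12: prefix='0' -> emit 'b', reset
Bit 13: prefix='1' (no match yet)
Bit 14: prefix='10' -> emit 'l', reset
Bit 15: prefix='0' -> emit 'b', reset
Bit 16: prefix='1' (no match yet)
Bit 17: prefix='11' (no match yet)
Bit 18: prefix='111' -> emit 'k', reset
Bit 19: prefix='1' (no match yet)
Bit 20: prefix='11' (no match yet)
Bit 21: prefix='111' -> emit 'k', reset

Answer: mbmlkblbkk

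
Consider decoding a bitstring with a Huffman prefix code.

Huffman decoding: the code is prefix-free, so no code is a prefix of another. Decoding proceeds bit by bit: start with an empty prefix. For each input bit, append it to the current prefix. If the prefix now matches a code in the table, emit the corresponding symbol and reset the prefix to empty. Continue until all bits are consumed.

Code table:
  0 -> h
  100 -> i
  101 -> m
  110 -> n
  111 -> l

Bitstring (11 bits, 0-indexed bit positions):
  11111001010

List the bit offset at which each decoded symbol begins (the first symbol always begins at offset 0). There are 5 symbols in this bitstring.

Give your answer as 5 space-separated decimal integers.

Bit 0: prefix='1' (no match yet)
Bit 1: prefix='11' (no match yet)
Bit 2: prefix='111' -> emit 'l', reset
Bit 3: prefix='1' (no match yet)
Bit 4: prefix='11' (no match yet)
Bit 5: prefix='110' -> emit 'n', reset
Bit 6: prefix='0' -> emit 'h', reset
Bit 7: prefix='1' (no match yet)
Bit 8: prefix='10' (no match yet)
Bit 9: prefix='101' -> emit 'm', reset
Bit 10: prefix='0' -> emit 'h', reset

Answer: 0 3 6 7 10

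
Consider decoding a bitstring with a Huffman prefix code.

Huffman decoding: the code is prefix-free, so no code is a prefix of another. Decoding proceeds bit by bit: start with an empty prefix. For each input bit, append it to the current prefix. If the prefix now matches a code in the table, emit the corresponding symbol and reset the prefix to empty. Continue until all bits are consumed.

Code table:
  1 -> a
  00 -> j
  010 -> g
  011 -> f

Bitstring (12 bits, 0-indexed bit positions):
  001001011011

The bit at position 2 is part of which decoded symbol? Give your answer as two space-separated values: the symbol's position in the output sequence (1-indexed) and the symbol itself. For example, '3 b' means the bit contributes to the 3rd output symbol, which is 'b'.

Answer: 2 a

Derivation:
Bit 0: prefix='0' (no match yet)
Bit 1: prefix='00' -> emit 'j', reset
Bit 2: prefix='1' -> emit 'a', reset
Bit 3: prefix='0' (no match yet)
Bit 4: prefix='00' -> emit 'j', reset
Bit 5: prefix='1' -> emit 'a', reset
Bit 6: prefix='0' (no match yet)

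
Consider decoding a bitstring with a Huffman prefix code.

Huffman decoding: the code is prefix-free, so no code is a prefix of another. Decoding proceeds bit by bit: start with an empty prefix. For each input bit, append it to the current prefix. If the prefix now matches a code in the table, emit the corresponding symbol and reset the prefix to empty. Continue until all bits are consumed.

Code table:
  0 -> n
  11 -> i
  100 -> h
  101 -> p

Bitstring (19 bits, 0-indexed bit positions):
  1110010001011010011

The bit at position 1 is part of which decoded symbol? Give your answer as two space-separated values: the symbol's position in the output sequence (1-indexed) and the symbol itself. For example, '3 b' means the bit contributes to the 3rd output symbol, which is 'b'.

Answer: 1 i

Derivation:
Bit 0: prefix='1' (no match yet)
Bit 1: prefix='11' -> emit 'i', reset
Bit 2: prefix='1' (no match yet)
Bit 3: prefix='10' (no match yet)
Bit 4: prefix='100' -> emit 'h', reset
Bit 5: prefix='1' (no match yet)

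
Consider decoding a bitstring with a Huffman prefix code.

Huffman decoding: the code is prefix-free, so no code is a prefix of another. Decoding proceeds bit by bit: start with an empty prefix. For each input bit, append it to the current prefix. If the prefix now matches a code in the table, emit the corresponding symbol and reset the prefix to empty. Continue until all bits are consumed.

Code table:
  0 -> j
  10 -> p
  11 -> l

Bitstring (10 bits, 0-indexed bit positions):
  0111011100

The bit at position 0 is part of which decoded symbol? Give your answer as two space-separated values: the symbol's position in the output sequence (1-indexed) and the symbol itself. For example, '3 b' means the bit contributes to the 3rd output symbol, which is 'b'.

Answer: 1 j

Derivation:
Bit 0: prefix='0' -> emit 'j', reset
Bit 1: prefix='1' (no match yet)
Bit 2: prefix='11' -> emit 'l', reset
Bit 3: prefix='1' (no match yet)
Bit 4: prefix='10' -> emit 'p', reset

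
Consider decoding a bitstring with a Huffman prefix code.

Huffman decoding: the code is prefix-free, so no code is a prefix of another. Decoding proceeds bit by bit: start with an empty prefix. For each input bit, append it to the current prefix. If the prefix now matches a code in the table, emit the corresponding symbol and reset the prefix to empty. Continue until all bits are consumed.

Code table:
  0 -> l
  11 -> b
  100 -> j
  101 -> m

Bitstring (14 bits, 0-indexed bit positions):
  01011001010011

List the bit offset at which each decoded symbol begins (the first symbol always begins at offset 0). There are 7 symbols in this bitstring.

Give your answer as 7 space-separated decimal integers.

Answer: 0 1 4 7 10 11 12

Derivation:
Bit 0: prefix='0' -> emit 'l', reset
Bit 1: prefix='1' (no match yet)
Bit 2: prefix='10' (no match yet)
Bit 3: prefix='101' -> emit 'm', reset
Bit 4: prefix='1' (no match yet)
Bit 5: prefix='10' (no match yet)
Bit 6: prefix='100' -> emit 'j', reset
Bit 7: prefix='1' (no match yet)
Bit 8: prefix='10' (no match yet)
Bit 9: prefix='101' -> emit 'm', reset
Bit 10: prefix='0' -> emit 'l', reset
Bit 11: prefix='0' -> emit 'l', reset
Bit 12: prefix='1' (no match yet)
Bit 13: prefix='11' -> emit 'b', reset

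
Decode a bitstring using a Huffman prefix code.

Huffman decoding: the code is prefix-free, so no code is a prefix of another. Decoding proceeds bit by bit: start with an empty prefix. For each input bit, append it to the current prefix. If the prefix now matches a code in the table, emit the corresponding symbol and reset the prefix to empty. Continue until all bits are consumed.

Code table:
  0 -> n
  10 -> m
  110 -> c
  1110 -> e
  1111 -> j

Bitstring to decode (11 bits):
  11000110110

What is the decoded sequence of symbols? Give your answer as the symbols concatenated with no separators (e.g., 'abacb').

Bit 0: prefix='1' (no match yet)
Bit 1: prefix='11' (no match yet)
Bit 2: prefix='110' -> emit 'c', reset
Bit 3: prefix='0' -> emit 'n', reset
Bit 4: prefix='0' -> emit 'n', reset
Bit 5: prefix='1' (no match yet)
Bit 6: prefix='11' (no match yet)
Bit 7: prefix='110' -> emit 'c', reset
Bit 8: prefix='1' (no match yet)
Bit 9: prefix='11' (no match yet)
Bit 10: prefix='110' -> emit 'c', reset

Answer: cnncc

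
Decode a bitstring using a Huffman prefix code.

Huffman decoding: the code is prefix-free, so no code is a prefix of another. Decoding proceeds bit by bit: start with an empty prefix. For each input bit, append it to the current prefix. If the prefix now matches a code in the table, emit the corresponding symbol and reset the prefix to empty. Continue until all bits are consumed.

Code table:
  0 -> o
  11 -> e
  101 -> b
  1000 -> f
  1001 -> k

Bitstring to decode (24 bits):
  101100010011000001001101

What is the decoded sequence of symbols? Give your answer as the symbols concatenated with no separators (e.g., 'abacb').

Answer: bfkfookb

Derivation:
Bit 0: prefix='1' (no match yet)
Bit 1: prefix='10' (no match yet)
Bit 2: prefix='101' -> emit 'b', reset
Bit 3: prefix='1' (no match yet)
Bit 4: prefix='10' (no match yet)
Bit 5: prefix='100' (no match yet)
Bit 6: prefix='1000' -> emit 'f', reset
Bit 7: prefix='1' (no match yet)
Bit 8: prefix='10' (no match yet)
Bit 9: prefix='100' (no match yet)
Bit 10: prefix='1001' -> emit 'k', reset
Bit 11: prefix='1' (no match yet)
Bit 12: prefix='10' (no match yet)
Bit 13: prefix='100' (no match yet)
Bit 14: prefix='1000' -> emit 'f', reset
Bit 15: prefix='0' -> emit 'o', reset
Bit 16: prefix='0' -> emit 'o', reset
Bit 17: prefix='1' (no match yet)
Bit 18: prefix='10' (no match yet)
Bit 19: prefix='100' (no match yet)
Bit 20: prefix='1001' -> emit 'k', reset
Bit 21: prefix='1' (no match yet)
Bit 22: prefix='10' (no match yet)
Bit 23: prefix='101' -> emit 'b', reset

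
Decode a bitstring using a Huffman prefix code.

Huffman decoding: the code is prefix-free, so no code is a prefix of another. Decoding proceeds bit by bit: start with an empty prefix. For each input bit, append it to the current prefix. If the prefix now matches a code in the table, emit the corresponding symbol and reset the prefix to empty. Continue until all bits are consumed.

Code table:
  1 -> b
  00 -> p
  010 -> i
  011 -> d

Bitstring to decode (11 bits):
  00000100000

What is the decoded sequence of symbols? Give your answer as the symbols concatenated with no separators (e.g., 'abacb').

Bit 0: prefix='0' (no match yet)
Bit 1: prefix='00' -> emit 'p', reset
Bit 2: prefix='0' (no match yet)
Bit 3: prefix='00' -> emit 'p', reset
Bit 4: prefix='0' (no match yet)
Bit 5: prefix='01' (no match yet)
Bit 6: prefix='010' -> emit 'i', reset
Bit 7: prefix='0' (no match yet)
Bit 8: prefix='00' -> emit 'p', reset
Bit 9: prefix='0' (no match yet)
Bit 10: prefix='00' -> emit 'p', reset

Answer: ppipp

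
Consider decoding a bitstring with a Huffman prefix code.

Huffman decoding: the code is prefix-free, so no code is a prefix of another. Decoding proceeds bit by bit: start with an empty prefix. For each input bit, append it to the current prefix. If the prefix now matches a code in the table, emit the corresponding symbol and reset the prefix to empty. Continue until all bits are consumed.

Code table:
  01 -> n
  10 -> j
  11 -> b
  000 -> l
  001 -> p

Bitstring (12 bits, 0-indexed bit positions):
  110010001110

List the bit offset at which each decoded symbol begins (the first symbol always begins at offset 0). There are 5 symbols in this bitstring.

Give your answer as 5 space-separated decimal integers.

Bit 0: prefix='1' (no match yet)
Bit 1: prefix='11' -> emit 'b', reset
Bit 2: prefix='0' (no match yet)
Bit 3: prefix='00' (no match yet)
Bit 4: prefix='001' -> emit 'p', reset
Bit 5: prefix='0' (no match yet)
Bit 6: prefix='00' (no match yet)
Bit 7: prefix='000' -> emit 'l', reset
Bit 8: prefix='1' (no match yet)
Bit 9: prefix='11' -> emit 'b', reset
Bit 10: prefix='1' (no match yet)
Bit 11: prefix='10' -> emit 'j', reset

Answer: 0 2 5 8 10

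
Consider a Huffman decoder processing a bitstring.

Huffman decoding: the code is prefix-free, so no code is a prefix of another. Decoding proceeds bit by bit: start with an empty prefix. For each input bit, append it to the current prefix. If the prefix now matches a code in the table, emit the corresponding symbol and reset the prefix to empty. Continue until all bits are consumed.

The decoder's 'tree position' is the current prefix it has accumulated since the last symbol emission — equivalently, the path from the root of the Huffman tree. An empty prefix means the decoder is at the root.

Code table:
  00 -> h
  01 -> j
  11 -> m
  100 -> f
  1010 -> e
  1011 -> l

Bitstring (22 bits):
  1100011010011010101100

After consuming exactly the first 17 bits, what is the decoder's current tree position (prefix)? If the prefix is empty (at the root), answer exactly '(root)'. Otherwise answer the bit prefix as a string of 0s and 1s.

Bit 0: prefix='1' (no match yet)
Bit 1: prefix='11' -> emit 'm', reset
Bit 2: prefix='0' (no match yet)
Bit 3: prefix='00' -> emit 'h', reset
Bit 4: prefix='0' (no match yet)
Bit 5: prefix='01' -> emit 'j', reset
Bit 6: prefix='1' (no match yet)
Bit 7: prefix='10' (no match yet)
Bit 8: prefix='101' (no match yet)
Bit 9: prefix='1010' -> emit 'e', reset
Bit 10: prefix='0' (no match yet)
Bit 11: prefix='01' -> emit 'j', reset
Bit 12: prefix='1' (no match yet)
Bit 13: prefix='10' (no match yet)
Bit 14: prefix='101' (no match yet)
Bit 15: prefix='1010' -> emit 'e', reset
Bit 16: prefix='1' (no match yet)

Answer: 1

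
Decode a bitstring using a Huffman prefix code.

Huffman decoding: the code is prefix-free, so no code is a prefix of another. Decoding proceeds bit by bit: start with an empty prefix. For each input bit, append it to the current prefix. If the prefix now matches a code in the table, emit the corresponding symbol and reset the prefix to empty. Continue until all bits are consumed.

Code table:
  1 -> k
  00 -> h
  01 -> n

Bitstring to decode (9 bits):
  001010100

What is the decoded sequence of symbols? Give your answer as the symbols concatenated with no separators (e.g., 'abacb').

Answer: hknnh

Derivation:
Bit 0: prefix='0' (no match yet)
Bit 1: prefix='00' -> emit 'h', reset
Bit 2: prefix='1' -> emit 'k', reset
Bit 3: prefix='0' (no match yet)
Bit 4: prefix='01' -> emit 'n', reset
Bit 5: prefix='0' (no match yet)
Bit 6: prefix='01' -> emit 'n', reset
Bit 7: prefix='0' (no match yet)
Bit 8: prefix='00' -> emit 'h', reset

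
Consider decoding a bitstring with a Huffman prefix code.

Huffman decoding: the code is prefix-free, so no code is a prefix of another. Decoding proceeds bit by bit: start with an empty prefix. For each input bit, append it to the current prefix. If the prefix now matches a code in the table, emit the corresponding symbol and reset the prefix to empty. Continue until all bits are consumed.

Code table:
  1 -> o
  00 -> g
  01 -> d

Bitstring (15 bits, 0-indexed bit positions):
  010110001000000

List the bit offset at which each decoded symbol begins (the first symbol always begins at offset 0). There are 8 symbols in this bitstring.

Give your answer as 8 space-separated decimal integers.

Answer: 0 2 4 5 7 9 11 13

Derivation:
Bit 0: prefix='0' (no match yet)
Bit 1: prefix='01' -> emit 'd', reset
Bit 2: prefix='0' (no match yet)
Bit 3: prefix='01' -> emit 'd', reset
Bit 4: prefix='1' -> emit 'o', reset
Bit 5: prefix='0' (no match yet)
Bit 6: prefix='00' -> emit 'g', reset
Bit 7: prefix='0' (no match yet)
Bit 8: prefix='01' -> emit 'd', reset
Bit 9: prefix='0' (no match yet)
Bit 10: prefix='00' -> emit 'g', reset
Bit 11: prefix='0' (no match yet)
Bit 12: prefix='00' -> emit 'g', reset
Bit 13: prefix='0' (no match yet)
Bit 14: prefix='00' -> emit 'g', reset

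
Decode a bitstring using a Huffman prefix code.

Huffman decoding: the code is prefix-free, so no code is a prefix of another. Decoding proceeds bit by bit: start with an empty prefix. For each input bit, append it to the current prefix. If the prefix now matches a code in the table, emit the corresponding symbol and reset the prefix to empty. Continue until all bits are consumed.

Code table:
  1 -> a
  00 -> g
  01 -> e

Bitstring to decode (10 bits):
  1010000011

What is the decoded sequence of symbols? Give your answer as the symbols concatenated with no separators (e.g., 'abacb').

Answer: aeggea

Derivation:
Bit 0: prefix='1' -> emit 'a', reset
Bit 1: prefix='0' (no match yet)
Bit 2: prefix='01' -> emit 'e', reset
Bit 3: prefix='0' (no match yet)
Bit 4: prefix='00' -> emit 'g', reset
Bit 5: prefix='0' (no match yet)
Bit 6: prefix='00' -> emit 'g', reset
Bit 7: prefix='0' (no match yet)
Bit 8: prefix='01' -> emit 'e', reset
Bit 9: prefix='1' -> emit 'a', reset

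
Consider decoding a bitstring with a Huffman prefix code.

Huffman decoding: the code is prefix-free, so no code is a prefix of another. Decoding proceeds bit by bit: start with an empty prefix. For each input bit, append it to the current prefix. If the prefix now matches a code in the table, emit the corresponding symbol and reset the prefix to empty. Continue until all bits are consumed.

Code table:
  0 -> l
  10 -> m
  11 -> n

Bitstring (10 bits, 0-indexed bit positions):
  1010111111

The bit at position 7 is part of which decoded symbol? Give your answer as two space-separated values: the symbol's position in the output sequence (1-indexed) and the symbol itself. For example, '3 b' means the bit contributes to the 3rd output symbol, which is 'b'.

Bit 0: prefix='1' (no match yet)
Bit 1: prefix='10' -> emit 'm', reset
Bit 2: prefix='1' (no match yet)
Bit 3: prefix='10' -> emit 'm', reset
Bit 4: prefix='1' (no match yet)
Bit 5: prefix='11' -> emit 'n', reset
Bit 6: prefix='1' (no match yet)
Bit 7: prefix='11' -> emit 'n', reset
Bit 8: prefix='1' (no match yet)
Bit 9: prefix='11' -> emit 'n', reset

Answer: 4 n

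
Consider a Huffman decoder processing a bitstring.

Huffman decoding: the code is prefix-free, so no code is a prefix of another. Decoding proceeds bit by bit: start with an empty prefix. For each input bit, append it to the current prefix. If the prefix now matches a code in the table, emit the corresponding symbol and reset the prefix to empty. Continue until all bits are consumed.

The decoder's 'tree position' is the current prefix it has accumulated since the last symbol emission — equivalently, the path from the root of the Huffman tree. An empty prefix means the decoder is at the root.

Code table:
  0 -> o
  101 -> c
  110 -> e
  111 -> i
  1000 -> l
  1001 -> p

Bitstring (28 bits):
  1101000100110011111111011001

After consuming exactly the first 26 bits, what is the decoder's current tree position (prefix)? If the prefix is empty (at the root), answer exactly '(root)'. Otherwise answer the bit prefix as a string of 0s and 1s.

Bit 0: prefix='1' (no match yet)
Bit 1: prefix='11' (no match yet)
Bit 2: prefix='110' -> emit 'e', reset
Bit 3: prefix='1' (no match yet)
Bit 4: prefix='10' (no match yet)
Bit 5: prefix='100' (no match yet)
Bit 6: prefix='1000' -> emit 'l', reset
Bit 7: prefix='1' (no match yet)
Bit 8: prefix='10' (no match yet)
Bit 9: prefix='100' (no match yet)
Bit 10: prefix='1001' -> emit 'p', reset
Bit 11: prefix='1' (no match yet)
Bit 12: prefix='10' (no match yet)
Bit 13: prefix='100' (no match yet)
Bit 14: prefix='1001' -> emit 'p', reset
Bit 15: prefix='1' (no match yet)
Bit 16: prefix='11' (no match yet)
Bit 17: prefix='111' -> emit 'i', reset
Bit 18: prefix='1' (no match yet)
Bit 19: prefix='11' (no match yet)
Bit 20: prefix='111' -> emit 'i', reset
Bit 21: prefix='1' (no match yet)
Bit 22: prefix='10' (no match yet)
Bit 23: prefix='101' -> emit 'c', reset
Bit 24: prefix='1' (no match yet)
Bit 25: prefix='10' (no match yet)

Answer: 10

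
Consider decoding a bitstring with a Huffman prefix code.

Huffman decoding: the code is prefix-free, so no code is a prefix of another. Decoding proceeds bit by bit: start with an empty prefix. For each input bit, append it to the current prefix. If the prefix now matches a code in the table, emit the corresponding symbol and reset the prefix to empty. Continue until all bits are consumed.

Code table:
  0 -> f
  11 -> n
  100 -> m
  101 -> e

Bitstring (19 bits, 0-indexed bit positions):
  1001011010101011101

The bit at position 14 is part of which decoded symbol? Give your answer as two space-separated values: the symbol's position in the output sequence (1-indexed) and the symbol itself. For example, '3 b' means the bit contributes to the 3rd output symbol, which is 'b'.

Answer: 7 n

Derivation:
Bit 0: prefix='1' (no match yet)
Bit 1: prefix='10' (no match yet)
Bit 2: prefix='100' -> emit 'm', reset
Bit 3: prefix='1' (no match yet)
Bit 4: prefix='10' (no match yet)
Bit 5: prefix='101' -> emit 'e', reset
Bit 6: prefix='1' (no match yet)
Bit 7: prefix='10' (no match yet)
Bit 8: prefix='101' -> emit 'e', reset
Bit 9: prefix='0' -> emit 'f', reset
Bit 10: prefix='1' (no match yet)
Bit 11: prefix='10' (no match yet)
Bit 12: prefix='101' -> emit 'e', reset
Bit 13: prefix='0' -> emit 'f', reset
Bit 14: prefix='1' (no match yet)
Bit 15: prefix='11' -> emit 'n', reset
Bit 16: prefix='1' (no match yet)
Bit 17: prefix='10' (no match yet)
Bit 18: prefix='101' -> emit 'e', reset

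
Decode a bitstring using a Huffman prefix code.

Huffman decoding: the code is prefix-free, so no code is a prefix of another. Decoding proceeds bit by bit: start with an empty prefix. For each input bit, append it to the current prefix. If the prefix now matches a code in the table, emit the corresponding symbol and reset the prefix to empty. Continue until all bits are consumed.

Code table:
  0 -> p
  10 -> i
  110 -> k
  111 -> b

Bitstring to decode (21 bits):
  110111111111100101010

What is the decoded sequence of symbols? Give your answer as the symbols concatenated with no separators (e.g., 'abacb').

Bit 0: prefix='1' (no match yet)
Bit 1: prefix='11' (no match yet)
Bit 2: prefix='110' -> emit 'k', reset
Bit 3: prefix='1' (no match yet)
Bit 4: prefix='11' (no match yet)
Bit 5: prefix='111' -> emit 'b', reset
Bit 6: prefix='1' (no match yet)
Bit 7: prefix='11' (no match yet)
Bit 8: prefix='111' -> emit 'b', reset
Bit 9: prefix='1' (no match yet)
Bit 10: prefix='11' (no match yet)
Bit 11: prefix='111' -> emit 'b', reset
Bit 12: prefix='1' (no match yet)
Bit 13: prefix='10' -> emit 'i', reset
Bit 14: prefix='0' -> emit 'p', reset
Bit 15: prefix='1' (no match yet)
Bit 16: prefix='10' -> emit 'i', reset
Bit 17: prefix='1' (no match yet)
Bit 18: prefix='10' -> emit 'i', reset
Bit 19: prefix='1' (no match yet)
Bit 20: prefix='10' -> emit 'i', reset

Answer: kbbbipiii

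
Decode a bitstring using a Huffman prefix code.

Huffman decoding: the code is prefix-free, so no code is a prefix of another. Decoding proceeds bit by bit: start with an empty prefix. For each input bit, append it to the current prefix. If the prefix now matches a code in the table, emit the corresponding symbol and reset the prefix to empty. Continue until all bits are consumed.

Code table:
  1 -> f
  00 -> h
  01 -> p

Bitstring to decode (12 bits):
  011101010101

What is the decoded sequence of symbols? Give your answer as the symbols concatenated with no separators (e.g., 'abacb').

Bit 0: prefix='0' (no match yet)
Bit 1: prefix='01' -> emit 'p', reset
Bit 2: prefix='1' -> emit 'f', reset
Bit 3: prefix='1' -> emit 'f', reset
Bit 4: prefix='0' (no match yet)
Bit 5: prefix='01' -> emit 'p', reset
Bit 6: prefix='0' (no match yet)
Bit 7: prefix='01' -> emit 'p', reset
Bit 8: prefix='0' (no match yet)
Bit 9: prefix='01' -> emit 'p', reset
Bit 10: prefix='0' (no match yet)
Bit 11: prefix='01' -> emit 'p', reset

Answer: pffpppp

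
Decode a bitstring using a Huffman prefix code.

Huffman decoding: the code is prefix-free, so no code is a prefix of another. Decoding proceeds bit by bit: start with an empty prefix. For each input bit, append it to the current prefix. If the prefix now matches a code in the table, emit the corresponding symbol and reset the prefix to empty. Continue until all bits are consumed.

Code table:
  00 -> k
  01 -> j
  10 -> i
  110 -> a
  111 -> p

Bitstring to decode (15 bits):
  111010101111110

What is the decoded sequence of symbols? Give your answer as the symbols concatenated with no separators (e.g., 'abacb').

Answer: pjjjpa

Derivation:
Bit 0: prefix='1' (no match yet)
Bit 1: prefix='11' (no match yet)
Bit 2: prefix='111' -> emit 'p', reset
Bit 3: prefix='0' (no match yet)
Bit 4: prefix='01' -> emit 'j', reset
Bit 5: prefix='0' (no match yet)
Bit 6: prefix='01' -> emit 'j', reset
Bit 7: prefix='0' (no match yet)
Bit 8: prefix='01' -> emit 'j', reset
Bit 9: prefix='1' (no match yet)
Bit 10: prefix='11' (no match yet)
Bit 11: prefix='111' -> emit 'p', reset
Bit 12: prefix='1' (no match yet)
Bit 13: prefix='11' (no match yet)
Bit 14: prefix='110' -> emit 'a', reset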